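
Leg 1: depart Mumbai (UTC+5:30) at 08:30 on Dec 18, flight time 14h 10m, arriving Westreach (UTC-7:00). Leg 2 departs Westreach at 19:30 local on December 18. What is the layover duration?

Convert departure to UTC: 08:30 − 5:30 = 03:00 UTC on Dec 18.
Add 14 hours and 10 minutes flight time → 17:10 UTC.
Westreach is UTC−7:00, so local arrival = 17:10 − 7:00 = 10:10 on Dec 18.
Layover = 19:30 − 10:10 = 9 hours 20 minutes.

9 hours 20 minutes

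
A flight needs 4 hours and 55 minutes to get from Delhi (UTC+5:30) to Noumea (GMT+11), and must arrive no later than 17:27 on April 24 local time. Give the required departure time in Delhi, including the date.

Target arrival in UTC: 17:27 − 11:00 = 06:27 on Apr 24.
Subtract 4 hours and 55 minutes → departure 01:32 UTC on Apr 24.
Delhi is UTC+5:30: 01:32 + 5:30 = 07:02 on Apr 24.

07:02 on April 24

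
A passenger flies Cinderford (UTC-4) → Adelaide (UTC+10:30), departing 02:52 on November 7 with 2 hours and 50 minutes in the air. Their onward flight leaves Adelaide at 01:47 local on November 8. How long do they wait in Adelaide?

5 hours 35 minutes

Convert departure to UTC: 02:52 + 4:00 = 06:52 UTC on Nov 7.
Add 2 hours and 50 minutes flight time → 09:42 UTC.
Adelaide is UTC+10:30, so local arrival = 09:42 + 10:30 = 20:12 on Nov 7.
Layover = 01:47 − 20:12 (+1 day) = 5 hours 35 minutes.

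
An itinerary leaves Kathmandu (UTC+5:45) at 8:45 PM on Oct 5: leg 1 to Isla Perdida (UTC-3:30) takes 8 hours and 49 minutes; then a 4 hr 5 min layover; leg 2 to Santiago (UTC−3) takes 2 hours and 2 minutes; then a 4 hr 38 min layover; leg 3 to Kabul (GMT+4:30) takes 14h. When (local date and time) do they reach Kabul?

5:04 AM on October 7

Convert departure to UTC: 8:45 PM − 5:45 = 3:00 PM UTC on Oct 5.
Add 8 hours and 49 minutes leg 1 → 11:49 PM UTC.
Add 4 hours 5 minutes layover in Isla Perdida → 3:54 AM UTC (Oct 6).
Add 2 hours 2 minutes leg 2 → 5:56 AM UTC.
Add 4 hours and 38 minutes layover in Santiago → 10:34 AM UTC.
Add 14 hours leg 3 → 12:34 AM UTC (Oct 7).
Kabul is UTC+4:30, so local arrival = 12:34 AM + 4:30 = 5:04 AM on Oct 7.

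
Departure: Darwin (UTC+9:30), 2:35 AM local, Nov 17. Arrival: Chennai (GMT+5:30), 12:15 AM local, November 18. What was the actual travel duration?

Departure in UTC: 2:35 AM − 9:30 = 5:05 PM on Nov 16.
Arrival in UTC: 12:15 AM − 5:30 = 6:45 PM on Nov 17.
Elapsed = 6:45 PM − 5:05 PM (+1 day) = 25 hours 40 minutes.

25 hours 40 minutes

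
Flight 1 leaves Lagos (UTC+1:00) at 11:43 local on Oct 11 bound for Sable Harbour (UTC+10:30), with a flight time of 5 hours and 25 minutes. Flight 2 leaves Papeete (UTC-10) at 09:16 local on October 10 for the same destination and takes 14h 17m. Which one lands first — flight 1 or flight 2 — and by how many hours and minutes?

Flight 1 in UTC: 11:43 − 1:00 = 10:43 on Oct 11.
+5 hours and 25 minutes → arrive 16:08 UTC on Oct 11.
Flight 2 in UTC: 09:16 + 10:00 = 19:16 on Oct 10.
+14 hours 17 minutes → arrive 09:33 UTC on Oct 11.
Flight 2 lands earlier by 6 hours 35 minutes.

the second, by 6 hours 35 minutes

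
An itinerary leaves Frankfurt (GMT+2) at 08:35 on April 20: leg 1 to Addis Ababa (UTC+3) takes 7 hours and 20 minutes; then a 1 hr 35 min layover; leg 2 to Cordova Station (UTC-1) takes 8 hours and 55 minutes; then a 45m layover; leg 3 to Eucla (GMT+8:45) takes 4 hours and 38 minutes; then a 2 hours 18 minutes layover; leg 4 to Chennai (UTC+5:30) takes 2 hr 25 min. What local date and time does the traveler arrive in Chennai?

16:01 on April 21

Convert departure to UTC: 08:35 − 2:00 = 06:35 UTC on Apr 20.
Add 7 hours 20 minutes leg 1 → 13:55 UTC.
Add 1 hour 35 minutes layover in Addis Ababa → 15:30 UTC.
Add 8 hours 55 minutes leg 2 → 00:25 UTC (Apr 21).
Add 45 minutes layover in Cordova Station → 01:10 UTC.
Add 4 hours and 38 minutes leg 3 → 05:48 UTC.
Add 2 hours and 18 minutes layover in Eucla → 08:06 UTC.
Add 2 hours and 25 minutes leg 4 → 10:31 UTC.
Chennai is UTC+5:30, so local arrival = 10:31 + 5:30 = 16:01 on Apr 21.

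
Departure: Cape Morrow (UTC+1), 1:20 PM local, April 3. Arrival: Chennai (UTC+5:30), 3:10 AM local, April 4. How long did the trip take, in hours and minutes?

Departure in UTC: 1:20 PM − 1:00 = 12:20 PM on Apr 3.
Arrival in UTC: 3:10 AM − 5:30 = 9:40 PM on Apr 3.
Elapsed = 9:40 PM − 12:20 PM = 9 hours 20 minutes.

9 hours 20 minutes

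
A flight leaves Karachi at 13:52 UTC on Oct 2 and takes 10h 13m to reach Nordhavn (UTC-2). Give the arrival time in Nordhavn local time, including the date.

Departure is given in UTC: 13:52 on Oct 2.
Add 10 hours 13 minutes → 00:05 UTC (Oct 3).
Nordhavn is UTC−2:00: 00:05 − 2:00 = 22:05 on Oct 2.

22:05 on Oct 2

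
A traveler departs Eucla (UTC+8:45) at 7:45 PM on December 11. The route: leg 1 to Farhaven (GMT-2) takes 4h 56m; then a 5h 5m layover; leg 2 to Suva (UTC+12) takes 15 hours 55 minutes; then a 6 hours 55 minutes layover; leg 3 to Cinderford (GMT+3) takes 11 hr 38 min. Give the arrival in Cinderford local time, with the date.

Convert departure to UTC: 7:45 PM − 8:45 = 11:00 AM UTC on Dec 11.
Add 4 hours and 56 minutes leg 1 → 3:56 PM UTC.
Add 5 hours and 5 minutes layover in Farhaven → 9:01 PM UTC.
Add 15 hours and 55 minutes leg 2 → 12:56 PM UTC (Dec 12).
Add 6 hours and 55 minutes layover in Suva → 7:51 PM UTC.
Add 11 hours 38 minutes leg 3 → 7:29 AM UTC (Dec 13).
Cinderford is UTC+3:00, so local arrival = 7:29 AM + 3:00 = 10:29 AM on Dec 13.

10:29 AM on December 13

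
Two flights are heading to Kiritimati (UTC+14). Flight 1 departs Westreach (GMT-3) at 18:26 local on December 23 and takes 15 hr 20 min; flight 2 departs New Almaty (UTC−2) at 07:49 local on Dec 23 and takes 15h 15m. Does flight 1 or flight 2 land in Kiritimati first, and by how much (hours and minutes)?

the second, by 11 hours 42 minutes

Flight 1 in UTC: 18:26 + 3:00 = 21:26 on Dec 23.
+15 hours and 20 minutes → arrive 12:46 UTC on Dec 24.
Flight 2 in UTC: 07:49 + 2:00 = 09:49 on Dec 23.
+15 hours and 15 minutes → arrive 01:04 UTC on Dec 24.
Flight 2 lands earlier by 11 hours 42 minutes.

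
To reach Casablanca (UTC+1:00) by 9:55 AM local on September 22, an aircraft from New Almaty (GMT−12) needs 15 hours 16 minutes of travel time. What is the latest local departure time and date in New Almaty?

Target arrival in UTC: 9:55 AM − 1:00 = 8:55 AM on Sep 22.
Subtract 15 hours 16 minutes → departure 5:39 PM UTC on Sep 21.
New Almaty is UTC−12:00: 5:39 PM − 12:00 = 5:39 AM on Sep 21.

5:39 AM on Sep 21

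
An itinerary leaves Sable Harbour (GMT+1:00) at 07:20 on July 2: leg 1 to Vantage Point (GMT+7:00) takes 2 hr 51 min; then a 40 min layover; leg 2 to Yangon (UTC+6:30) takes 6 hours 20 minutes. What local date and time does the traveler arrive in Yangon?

22:41 on Jul 2

Convert departure to UTC: 07:20 − 1:00 = 06:20 UTC on Jul 2.
Add 2 hours 51 minutes leg 1 → 09:11 UTC.
Add 40 minutes layover in Vantage Point → 09:51 UTC.
Add 6 hours and 20 minutes leg 2 → 16:11 UTC.
Yangon is UTC+6:30, so local arrival = 16:11 + 6:30 = 22:41 on Jul 2.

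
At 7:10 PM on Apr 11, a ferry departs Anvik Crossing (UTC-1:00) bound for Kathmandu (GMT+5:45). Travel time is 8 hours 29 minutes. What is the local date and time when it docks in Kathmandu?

10:24 AM on Apr 12

Convert departure to UTC: 7:10 PM + 1:00 = 8:10 PM UTC on Apr 11.
Add 8 hours 29 minutes travel time → 4:39 AM UTC (Apr 12).
Kathmandu is UTC+5:45, so local arrival = 4:39 AM + 5:45 = 10:24 AM on Apr 12.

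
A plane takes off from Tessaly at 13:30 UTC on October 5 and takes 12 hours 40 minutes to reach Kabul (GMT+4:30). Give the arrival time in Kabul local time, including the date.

Departure is given in UTC: 13:30 on Oct 5.
Add 12 hours 40 minutes → 02:10 UTC (Oct 6).
Kabul is UTC+4:30: 02:10 + 4:30 = 06:40 on Oct 6.

06:40 on Oct 6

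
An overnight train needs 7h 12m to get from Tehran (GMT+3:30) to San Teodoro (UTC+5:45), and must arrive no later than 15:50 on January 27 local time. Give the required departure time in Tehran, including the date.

Target arrival in UTC: 15:50 − 5:45 = 10:05 on Jan 27.
Subtract 7 hours 12 minutes → departure 02:53 UTC on Jan 27.
Tehran is UTC+3:30: 02:53 + 3:30 = 06:23 on Jan 27.

06:23 on January 27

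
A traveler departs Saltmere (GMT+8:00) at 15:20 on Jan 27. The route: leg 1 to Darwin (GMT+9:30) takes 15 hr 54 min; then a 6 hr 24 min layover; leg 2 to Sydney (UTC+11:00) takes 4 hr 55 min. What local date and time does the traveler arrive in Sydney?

21:33 on January 28

Convert departure to UTC: 15:20 − 8:00 = 07:20 UTC on Jan 27.
Add 15 hours 54 minutes leg 1 → 23:14 UTC.
Add 6 hours 24 minutes layover in Darwin → 05:38 UTC (Jan 28).
Add 4 hours 55 minutes leg 2 → 10:33 UTC.
Sydney is UTC+11:00, so local arrival = 10:33 + 11:00 = 21:33 on Jan 28.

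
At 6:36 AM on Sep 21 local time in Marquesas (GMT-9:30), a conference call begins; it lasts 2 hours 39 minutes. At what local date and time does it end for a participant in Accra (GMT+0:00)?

6:45 PM on September 21

Convert start to UTC: 6:36 AM + 9:30 = 4:06 PM UTC on Sep 21.
Add 2 hours 39 minutes duration → 6:45 PM UTC.
Accra is UTC+0, so local end time is the same: 6:45 PM on Sep 21.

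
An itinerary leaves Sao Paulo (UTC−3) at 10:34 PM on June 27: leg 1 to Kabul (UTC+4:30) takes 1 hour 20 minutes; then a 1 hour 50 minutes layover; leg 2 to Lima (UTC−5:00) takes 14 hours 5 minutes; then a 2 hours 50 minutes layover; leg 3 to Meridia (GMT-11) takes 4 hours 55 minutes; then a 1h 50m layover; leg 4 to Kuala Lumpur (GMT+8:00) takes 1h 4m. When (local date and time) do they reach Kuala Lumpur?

1:28 PM on June 29

Convert departure to UTC: 10:34 PM + 3:00 = 1:34 AM UTC on Jun 28.
Add 1 hour and 20 minutes leg 1 → 2:54 AM UTC.
Add 1 hour and 50 minutes layover in Kabul → 4:44 AM UTC.
Add 14 hours and 5 minutes leg 2 → 6:49 PM UTC.
Add 2 hours 50 minutes layover in Lima → 9:39 PM UTC.
Add 4 hours 55 minutes leg 3 → 2:34 AM UTC (Jun 29).
Add 1 hour 50 minutes layover in Meridia → 4:24 AM UTC.
Add 1 hour and 4 minutes leg 4 → 5:28 AM UTC.
Kuala Lumpur is UTC+8:00, so local arrival = 5:28 AM + 8:00 = 1:28 PM on Jun 29.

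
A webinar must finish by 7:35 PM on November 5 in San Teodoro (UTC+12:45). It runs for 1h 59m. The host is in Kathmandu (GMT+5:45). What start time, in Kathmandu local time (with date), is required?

10:36 AM on Nov 5

Target end time in UTC: 7:35 PM − 12:45 = 6:50 AM on Nov 5.
Subtract 1 hour 59 minutes → start 4:51 AM UTC on Nov 5.
Kathmandu is UTC+5:45: 4:51 AM + 5:45 = 10:36 AM on Nov 5.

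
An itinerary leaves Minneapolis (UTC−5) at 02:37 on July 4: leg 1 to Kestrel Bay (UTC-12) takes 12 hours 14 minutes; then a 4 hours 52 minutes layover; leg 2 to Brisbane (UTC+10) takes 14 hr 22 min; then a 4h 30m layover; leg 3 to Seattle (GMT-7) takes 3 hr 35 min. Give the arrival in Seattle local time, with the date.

16:10 on July 5

Convert departure to UTC: 02:37 + 5:00 = 07:37 UTC on Jul 4.
Add 12 hours 14 minutes leg 1 → 19:51 UTC.
Add 4 hours and 52 minutes layover in Kestrel Bay → 00:43 UTC (Jul 5).
Add 14 hours 22 minutes leg 2 → 15:05 UTC.
Add 4 hours 30 minutes layover in Brisbane → 19:35 UTC.
Add 3 hours 35 minutes leg 3 → 23:10 UTC.
Seattle is UTC−7:00, so local arrival = 23:10 − 7:00 = 16:10 on Jul 5.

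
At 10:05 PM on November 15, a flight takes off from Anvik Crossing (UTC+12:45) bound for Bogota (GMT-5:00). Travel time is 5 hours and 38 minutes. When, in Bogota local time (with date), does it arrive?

Convert departure to UTC: 10:05 PM − 12:45 = 9:20 AM UTC on Nov 15.
Add 5 hours and 38 minutes travel time → 2:58 PM UTC.
Bogota is UTC−5:00, so local arrival = 2:58 PM − 5:00 = 9:58 AM on Nov 15.

9:58 AM on November 15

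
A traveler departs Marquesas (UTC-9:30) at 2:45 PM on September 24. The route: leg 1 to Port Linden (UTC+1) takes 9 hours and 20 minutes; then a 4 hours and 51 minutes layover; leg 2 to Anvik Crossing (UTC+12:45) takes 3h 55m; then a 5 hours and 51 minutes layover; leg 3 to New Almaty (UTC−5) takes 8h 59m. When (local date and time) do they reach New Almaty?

4:11 AM on September 26

Convert departure to UTC: 2:45 PM + 9:30 = 12:15 AM UTC on Sep 25.
Add 9 hours and 20 minutes leg 1 → 9:35 AM UTC.
Add 4 hours and 51 minutes layover in Port Linden → 2:26 PM UTC.
Add 3 hours 55 minutes leg 2 → 6:21 PM UTC.
Add 5 hours and 51 minutes layover in Anvik Crossing → 12:12 AM UTC (Sep 26).
Add 8 hours and 59 minutes leg 3 → 9:11 AM UTC.
New Almaty is UTC−5:00, so local arrival = 9:11 AM − 5:00 = 4:11 AM on Sep 26.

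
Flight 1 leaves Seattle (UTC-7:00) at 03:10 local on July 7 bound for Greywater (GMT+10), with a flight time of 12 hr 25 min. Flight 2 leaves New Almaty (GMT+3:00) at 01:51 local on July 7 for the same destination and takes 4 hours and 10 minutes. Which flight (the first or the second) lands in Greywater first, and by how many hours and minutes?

Flight 1 in UTC: 03:10 + 7:00 = 10:10 on Jul 7.
+12 hours and 25 minutes → arrive 22:35 UTC on Jul 7.
Flight 2 in UTC: 01:51 − 3:00 = 22:51 on Jul 6.
+4 hours and 10 minutes → arrive 03:01 UTC on Jul 7.
Flight 2 lands earlier by 19 hours 34 minutes.

the second, by 19 hours 34 minutes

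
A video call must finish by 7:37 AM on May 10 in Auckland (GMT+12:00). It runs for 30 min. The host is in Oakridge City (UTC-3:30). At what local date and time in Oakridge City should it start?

3:37 PM on May 9

Target end time in UTC: 7:37 AM − 12:00 = 7:37 PM on May 9.
Subtract 30 minutes → start 7:07 PM UTC on May 9.
Oakridge City is UTC−3:30: 7:07 PM − 3:30 = 3:37 PM on May 9.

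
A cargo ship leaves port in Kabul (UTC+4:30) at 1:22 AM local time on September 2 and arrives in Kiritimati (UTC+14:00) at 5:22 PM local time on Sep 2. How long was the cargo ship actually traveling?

6 hours 30 minutes

Departure in UTC: 1:22 AM − 4:30 = 8:52 PM on Sep 1.
Arrival in UTC: 5:22 PM − 14:00 = 3:22 AM on Sep 2.
Elapsed = 3:22 AM − 8:52 PM (+1 day) = 6 hours 30 minutes.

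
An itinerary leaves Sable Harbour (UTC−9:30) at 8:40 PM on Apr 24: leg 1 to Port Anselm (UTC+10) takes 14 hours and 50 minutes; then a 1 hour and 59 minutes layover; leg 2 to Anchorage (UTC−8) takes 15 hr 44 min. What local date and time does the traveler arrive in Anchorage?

6:43 AM on Apr 26

Convert departure to UTC: 8:40 PM + 9:30 = 6:10 AM UTC on Apr 25.
Add 14 hours and 50 minutes leg 1 → 9:00 PM UTC.
Add 1 hour 59 minutes layover in Port Anselm → 10:59 PM UTC.
Add 15 hours and 44 minutes leg 2 → 2:43 PM UTC (Apr 26).
Anchorage is UTC−8:00, so local arrival = 2:43 PM − 8:00 = 6:43 AM on Apr 26.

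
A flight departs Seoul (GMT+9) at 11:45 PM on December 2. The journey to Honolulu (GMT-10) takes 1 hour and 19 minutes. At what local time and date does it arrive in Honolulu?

6:04 AM on December 2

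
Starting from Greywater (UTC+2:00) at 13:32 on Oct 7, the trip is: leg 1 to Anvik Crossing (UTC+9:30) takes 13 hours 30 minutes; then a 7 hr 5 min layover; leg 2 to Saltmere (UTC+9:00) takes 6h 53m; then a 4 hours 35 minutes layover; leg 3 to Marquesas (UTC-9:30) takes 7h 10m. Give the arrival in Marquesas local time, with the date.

Convert departure to UTC: 13:32 − 2:00 = 11:32 UTC on Oct 7.
Add 13 hours and 30 minutes leg 1 → 01:02 UTC (Oct 8).
Add 7 hours and 5 minutes layover in Anvik Crossing → 08:07 UTC.
Add 6 hours and 53 minutes leg 2 → 15:00 UTC.
Add 4 hours 35 minutes layover in Saltmere → 19:35 UTC.
Add 7 hours and 10 minutes leg 3 → 02:45 UTC (Oct 9).
Marquesas is UTC−9:30, so local arrival = 02:45 − 9:30 = 17:15 on Oct 8.

17:15 on October 8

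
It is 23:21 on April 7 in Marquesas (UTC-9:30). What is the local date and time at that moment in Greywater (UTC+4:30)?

In UTC: 23:21 + 9:30 = 08:51 on Apr 8.
Greywater is UTC+4:30: 08:51 + 4:30 = 13:21 on Apr 8.

13:21 on April 8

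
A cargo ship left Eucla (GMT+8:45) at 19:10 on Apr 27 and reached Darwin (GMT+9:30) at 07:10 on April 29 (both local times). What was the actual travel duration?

35 hours 15 minutes

Departure in UTC: 19:10 − 8:45 = 10:25 on Apr 27.
Arrival in UTC: 07:10 − 9:30 = 21:40 on Apr 28.
Elapsed = 21:40 − 10:25 (+1 day) = 35 hours 15 minutes.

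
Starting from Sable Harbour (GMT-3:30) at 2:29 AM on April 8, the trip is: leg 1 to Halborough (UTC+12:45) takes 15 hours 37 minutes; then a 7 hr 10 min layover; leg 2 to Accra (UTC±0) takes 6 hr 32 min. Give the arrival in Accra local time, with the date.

11:18 AM on April 9

Convert departure to UTC: 2:29 AM + 3:30 = 5:59 AM UTC on Apr 8.
Add 15 hours 37 minutes leg 1 → 9:36 PM UTC.
Add 7 hours and 10 minutes layover in Halborough → 4:46 AM UTC (Apr 9).
Add 6 hours and 32 minutes leg 2 → 11:18 AM UTC.
Accra is UTC+0, so local arrival is the same: 11:18 AM on Apr 9.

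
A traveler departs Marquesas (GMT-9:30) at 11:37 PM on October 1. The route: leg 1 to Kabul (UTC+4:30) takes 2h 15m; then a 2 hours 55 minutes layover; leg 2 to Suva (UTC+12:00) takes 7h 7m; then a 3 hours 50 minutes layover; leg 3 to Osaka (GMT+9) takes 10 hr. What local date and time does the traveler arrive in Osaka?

Convert departure to UTC: 11:37 PM + 9:30 = 9:07 AM UTC on Oct 2.
Add 2 hours 15 minutes leg 1 → 11:22 AM UTC.
Add 2 hours and 55 minutes layover in Kabul → 2:17 PM UTC.
Add 7 hours 7 minutes leg 2 → 9:24 PM UTC.
Add 3 hours and 50 minutes layover in Suva → 1:14 AM UTC (Oct 3).
Add 10 hours leg 3 → 11:14 AM UTC.
Osaka is UTC+9:00, so local arrival = 11:14 AM + 9:00 = 8:14 PM on Oct 3.

8:14 PM on October 3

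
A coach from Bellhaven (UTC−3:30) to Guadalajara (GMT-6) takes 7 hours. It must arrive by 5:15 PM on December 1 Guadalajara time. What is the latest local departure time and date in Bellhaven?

Target arrival in UTC: 5:15 PM + 6:00 = 11:15 PM on Dec 1.
Subtract 7 hours → departure 4:15 PM UTC on Dec 1.
Bellhaven is UTC−3:30: 4:15 PM − 3:30 = 12:45 PM on Dec 1.

12:45 PM on Dec 1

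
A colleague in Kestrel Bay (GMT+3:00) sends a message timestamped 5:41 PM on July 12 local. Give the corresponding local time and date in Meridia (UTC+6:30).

In UTC: 5:41 PM − 3:00 = 2:41 PM on Jul 12.
Meridia is UTC+6:30: 2:41 PM + 6:30 = 9:11 PM on Jul 12.

9:11 PM on July 12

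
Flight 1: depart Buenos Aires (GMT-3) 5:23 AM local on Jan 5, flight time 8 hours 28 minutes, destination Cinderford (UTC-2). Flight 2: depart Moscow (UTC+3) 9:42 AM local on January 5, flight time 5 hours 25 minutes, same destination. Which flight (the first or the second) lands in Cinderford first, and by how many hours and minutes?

Flight 1 in UTC: 5:23 AM + 3:00 = 8:23 AM on Jan 5.
+8 hours 28 minutes → arrive 4:51 PM UTC on Jan 5.
Flight 2 in UTC: 9:42 AM − 3:00 = 6:42 AM on Jan 5.
+5 hours and 25 minutes → arrive 12:07 PM UTC on Jan 5.
Flight 2 lands earlier by 4 hours 44 minutes.

the second, by 4 hours 44 minutes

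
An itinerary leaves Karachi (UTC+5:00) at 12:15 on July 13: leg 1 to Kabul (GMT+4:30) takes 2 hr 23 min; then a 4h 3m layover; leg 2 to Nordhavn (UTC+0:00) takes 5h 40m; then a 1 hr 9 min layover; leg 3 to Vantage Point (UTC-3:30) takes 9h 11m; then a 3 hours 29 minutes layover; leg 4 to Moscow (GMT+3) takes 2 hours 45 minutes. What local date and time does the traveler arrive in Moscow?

14:55 on Jul 14

Convert departure to UTC: 12:15 − 5:00 = 07:15 UTC on Jul 13.
Add 2 hours and 23 minutes leg 1 → 09:38 UTC.
Add 4 hours 3 minutes layover in Kabul → 13:41 UTC.
Add 5 hours and 40 minutes leg 2 → 19:21 UTC.
Add 1 hour 9 minutes layover in Nordhavn → 20:30 UTC.
Add 9 hours and 11 minutes leg 3 → 05:41 UTC (Jul 14).
Add 3 hours 29 minutes layover in Vantage Point → 09:10 UTC.
Add 2 hours and 45 minutes leg 4 → 11:55 UTC.
Moscow is UTC+3:00, so local arrival = 11:55 + 3:00 = 14:55 on Jul 14.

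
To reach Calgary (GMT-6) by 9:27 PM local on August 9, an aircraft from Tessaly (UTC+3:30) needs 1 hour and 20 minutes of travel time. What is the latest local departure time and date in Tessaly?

Target arrival in UTC: 9:27 PM + 6:00 = 3:27 AM on Aug 10.
Subtract 1 hour 20 minutes → departure 2:07 AM UTC on Aug 10.
Tessaly is UTC+3:30: 2:07 AM + 3:30 = 5:37 AM on Aug 10.

5:37 AM on August 10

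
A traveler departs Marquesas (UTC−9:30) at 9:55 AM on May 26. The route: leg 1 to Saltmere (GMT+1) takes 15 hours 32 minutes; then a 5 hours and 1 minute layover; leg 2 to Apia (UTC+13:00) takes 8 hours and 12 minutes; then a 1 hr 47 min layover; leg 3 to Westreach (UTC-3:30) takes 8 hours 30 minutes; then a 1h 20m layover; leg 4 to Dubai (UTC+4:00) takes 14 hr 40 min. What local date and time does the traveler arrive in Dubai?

6:27 AM on May 29

Convert departure to UTC: 9:55 AM + 9:30 = 7:25 PM UTC on May 26.
Add 15 hours 32 minutes leg 1 → 10:57 AM UTC (May 27).
Add 5 hours and 1 minute layover in Saltmere → 3:58 PM UTC.
Add 8 hours 12 minutes leg 2 → 12:10 AM UTC (May 28).
Add 1 hour and 47 minutes layover in Apia → 1:57 AM UTC.
Add 8 hours 30 minutes leg 3 → 10:27 AM UTC.
Add 1 hour 20 minutes layover in Westreach → 11:47 AM UTC.
Add 14 hours and 40 minutes leg 4 → 2:27 AM UTC (May 29).
Dubai is UTC+4:00, so local arrival = 2:27 AM + 4:00 = 6:27 AM on May 29.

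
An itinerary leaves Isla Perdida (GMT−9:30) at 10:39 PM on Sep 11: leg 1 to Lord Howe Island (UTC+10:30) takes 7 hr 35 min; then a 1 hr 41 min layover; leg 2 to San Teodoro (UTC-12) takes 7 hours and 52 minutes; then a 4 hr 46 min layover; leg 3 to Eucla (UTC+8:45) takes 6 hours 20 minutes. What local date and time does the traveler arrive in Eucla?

Convert departure to UTC: 10:39 PM + 9:30 = 8:09 AM UTC on Sep 12.
Add 7 hours 35 minutes leg 1 → 3:44 PM UTC.
Add 1 hour 41 minutes layover in Lord Howe Island → 5:25 PM UTC.
Add 7 hours 52 minutes leg 2 → 1:17 AM UTC (Sep 13).
Add 4 hours and 46 minutes layover in San Teodoro → 6:03 AM UTC.
Add 6 hours and 20 minutes leg 3 → 12:23 PM UTC.
Eucla is UTC+8:45, so local arrival = 12:23 PM + 8:45 = 9:08 PM on Sep 13.

9:08 PM on September 13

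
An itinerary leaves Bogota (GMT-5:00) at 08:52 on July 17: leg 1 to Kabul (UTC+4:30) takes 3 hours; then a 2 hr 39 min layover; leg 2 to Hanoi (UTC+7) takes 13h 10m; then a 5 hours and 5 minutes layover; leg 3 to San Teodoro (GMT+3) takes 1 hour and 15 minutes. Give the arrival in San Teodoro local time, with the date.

Convert departure to UTC: 08:52 + 5:00 = 13:52 UTC on Jul 17.
Add 3 hours leg 1 → 16:52 UTC.
Add 2 hours and 39 minutes layover in Kabul → 19:31 UTC.
Add 13 hours 10 minutes leg 2 → 08:41 UTC (Jul 18).
Add 5 hours and 5 minutes layover in Hanoi → 13:46 UTC.
Add 1 hour 15 minutes leg 3 → 15:01 UTC.
San Teodoro is UTC+3:00, so local arrival = 15:01 + 3:00 = 18:01 on Jul 18.

18:01 on July 18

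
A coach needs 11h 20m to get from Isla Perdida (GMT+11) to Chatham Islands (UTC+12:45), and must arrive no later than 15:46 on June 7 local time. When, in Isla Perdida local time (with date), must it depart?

Target arrival in UTC: 15:46 − 12:45 = 03:01 on Jun 7.
Subtract 11 hours 20 minutes → departure 15:41 UTC on Jun 6.
Isla Perdida is UTC+11:00: 15:41 + 11:00 = 02:41 on Jun 7.

02:41 on Jun 7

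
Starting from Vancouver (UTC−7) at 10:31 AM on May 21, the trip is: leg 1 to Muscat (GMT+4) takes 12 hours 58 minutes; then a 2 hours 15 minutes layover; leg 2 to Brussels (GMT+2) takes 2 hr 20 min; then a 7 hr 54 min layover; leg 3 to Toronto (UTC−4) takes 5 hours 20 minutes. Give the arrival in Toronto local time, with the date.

Convert departure to UTC: 10:31 AM + 7:00 = 5:31 PM UTC on May 21.
Add 12 hours and 58 minutes leg 1 → 6:29 AM UTC (May 22).
Add 2 hours 15 minutes layover in Muscat → 8:44 AM UTC.
Add 2 hours 20 minutes leg 2 → 11:04 AM UTC.
Add 7 hours 54 minutes layover in Brussels → 6:58 PM UTC.
Add 5 hours and 20 minutes leg 3 → 12:18 AM UTC (May 23).
Toronto is UTC−4:00, so local arrival = 12:18 AM − 4:00 = 8:18 PM on May 22.

8:18 PM on May 22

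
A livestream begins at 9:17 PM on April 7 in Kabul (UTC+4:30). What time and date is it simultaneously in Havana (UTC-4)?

In UTC: 9:17 PM − 4:30 = 4:47 PM on Apr 7.
Havana is UTC−4:00: 4:47 PM − 4:00 = 12:47 PM on Apr 7.

12:47 PM on April 7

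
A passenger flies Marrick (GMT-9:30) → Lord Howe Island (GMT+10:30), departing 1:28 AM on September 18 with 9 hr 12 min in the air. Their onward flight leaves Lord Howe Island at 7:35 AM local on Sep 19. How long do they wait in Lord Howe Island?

Convert departure to UTC: 1:28 AM + 9:30 = 10:58 AM UTC on Sep 18.
Add 9 hours and 12 minutes flight time → 8:10 PM UTC.
Lord Howe Island is UTC+10:30, so local arrival = 8:10 PM + 10:30 = 6:40 AM on Sep 19.
Layover = 7:35 AM − 6:40 AM = 55 minutes.

55 minutes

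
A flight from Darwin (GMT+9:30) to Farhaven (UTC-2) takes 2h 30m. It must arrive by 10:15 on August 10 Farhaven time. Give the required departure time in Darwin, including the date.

19:15 on August 10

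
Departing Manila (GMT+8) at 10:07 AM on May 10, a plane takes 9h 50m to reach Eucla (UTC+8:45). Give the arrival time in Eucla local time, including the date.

Convert departure to UTC: 10:07 AM − 8:00 = 2:07 AM UTC on May 10.
Add 9 hours 50 minutes travel time → 11:57 AM UTC.
Eucla is UTC+8:45, so local arrival = 11:57 AM + 8:45 = 8:42 PM on May 10.

8:42 PM on May 10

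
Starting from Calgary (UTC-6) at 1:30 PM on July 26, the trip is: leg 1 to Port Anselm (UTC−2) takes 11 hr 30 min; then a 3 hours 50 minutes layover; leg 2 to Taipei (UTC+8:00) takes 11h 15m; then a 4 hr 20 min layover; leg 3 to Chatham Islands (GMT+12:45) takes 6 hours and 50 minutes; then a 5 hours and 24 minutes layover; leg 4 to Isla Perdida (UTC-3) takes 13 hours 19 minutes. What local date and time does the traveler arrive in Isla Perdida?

12:58 AM on July 29

Convert departure to UTC: 1:30 PM + 6:00 = 7:30 PM UTC on Jul 26.
Add 11 hours 30 minutes leg 1 → 7:00 AM UTC (Jul 27).
Add 3 hours 50 minutes layover in Port Anselm → 10:50 AM UTC.
Add 11 hours 15 minutes leg 2 → 10:05 PM UTC.
Add 4 hours 20 minutes layover in Taipei → 2:25 AM UTC (Jul 28).
Add 6 hours and 50 minutes leg 3 → 9:15 AM UTC.
Add 5 hours and 24 minutes layover in Chatham Islands → 2:39 PM UTC.
Add 13 hours 19 minutes leg 4 → 3:58 AM UTC (Jul 29).
Isla Perdida is UTC−3:00, so local arrival = 3:58 AM − 3:00 = 12:58 AM on Jul 29.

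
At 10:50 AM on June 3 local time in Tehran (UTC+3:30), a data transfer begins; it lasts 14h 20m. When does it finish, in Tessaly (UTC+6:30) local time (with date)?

Convert start to UTC: 10:50 AM − 3:30 = 7:20 AM UTC on Jun 3.
Add 14 hours and 20 minutes duration → 9:40 PM UTC.
Tessaly is UTC+6:30, so local end time = 9:40 PM + 6:30 = 4:10 AM on Jun 4.

4:10 AM on June 4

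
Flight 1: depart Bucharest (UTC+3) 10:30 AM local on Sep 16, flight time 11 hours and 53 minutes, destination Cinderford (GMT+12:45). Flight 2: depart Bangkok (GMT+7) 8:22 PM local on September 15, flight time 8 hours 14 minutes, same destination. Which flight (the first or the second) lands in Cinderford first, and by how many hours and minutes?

the second, by 21 hours 47 minutes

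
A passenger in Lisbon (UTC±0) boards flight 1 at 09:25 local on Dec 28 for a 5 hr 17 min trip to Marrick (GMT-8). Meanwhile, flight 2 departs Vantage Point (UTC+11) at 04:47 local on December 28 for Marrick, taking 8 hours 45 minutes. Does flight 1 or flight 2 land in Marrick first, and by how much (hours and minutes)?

Flight 1 departs at 09:25 UTC (Dec 28).
+5 hours and 17 minutes → arrive 14:42 UTC on Dec 28.
Flight 2 in UTC: 04:47 − 11:00 = 17:47 on Dec 27.
+8 hours 45 minutes → arrive 02:32 UTC on Dec 28.
Flight 2 lands earlier by 12 hours 10 minutes.

the second, by 12 hours 10 minutes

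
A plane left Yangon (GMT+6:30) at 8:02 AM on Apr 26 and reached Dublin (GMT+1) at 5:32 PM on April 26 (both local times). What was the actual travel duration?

15 hours

Departure in UTC: 8:02 AM − 6:30 = 1:32 AM on Apr 26.
Arrival in UTC: 5:32 PM − 1:00 = 4:32 PM on Apr 26.
Elapsed = 4:32 PM − 1:32 AM = 15 hours.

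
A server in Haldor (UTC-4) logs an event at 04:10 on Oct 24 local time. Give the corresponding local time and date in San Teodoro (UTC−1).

07:10 on Oct 24

San Teodoro is 3:00 ahead of Haldor.
Shift by the zone difference: 04:10 + 3:00 = 07:10 on Oct 24 in San Teodoro.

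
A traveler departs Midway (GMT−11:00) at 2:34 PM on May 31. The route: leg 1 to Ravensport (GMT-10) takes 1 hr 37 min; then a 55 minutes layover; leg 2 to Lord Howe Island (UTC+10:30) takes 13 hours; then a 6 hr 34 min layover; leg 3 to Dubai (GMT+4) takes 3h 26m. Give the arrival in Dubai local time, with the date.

Convert departure to UTC: 2:34 PM + 11:00 = 1:34 AM UTC on Jun 1.
Add 1 hour and 37 minutes leg 1 → 3:11 AM UTC.
Add 55 minutes layover in Ravensport → 4:06 AM UTC.
Add 13 hours leg 2 → 5:06 PM UTC.
Add 6 hours and 34 minutes layover in Lord Howe Island → 11:40 PM UTC.
Add 3 hours 26 minutes leg 3 → 3:06 AM UTC (Jun 2).
Dubai is UTC+4:00, so local arrival = 3:06 AM + 4:00 = 7:06 AM on Jun 2.

7:06 AM on June 2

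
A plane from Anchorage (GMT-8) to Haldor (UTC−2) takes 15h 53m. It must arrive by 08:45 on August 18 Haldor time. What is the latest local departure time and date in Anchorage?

Target arrival in UTC: 08:45 + 2:00 = 10:45 on Aug 18.
Subtract 15 hours 53 minutes → departure 18:52 UTC on Aug 17.
Anchorage is UTC−8:00: 18:52 − 8:00 = 10:52 on Aug 17.

10:52 on August 17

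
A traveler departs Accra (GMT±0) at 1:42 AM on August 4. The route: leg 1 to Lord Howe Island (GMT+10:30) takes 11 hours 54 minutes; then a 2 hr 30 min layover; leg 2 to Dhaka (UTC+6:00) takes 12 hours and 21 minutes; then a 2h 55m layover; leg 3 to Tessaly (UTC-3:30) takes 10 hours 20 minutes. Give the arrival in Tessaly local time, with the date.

2:12 PM on Aug 5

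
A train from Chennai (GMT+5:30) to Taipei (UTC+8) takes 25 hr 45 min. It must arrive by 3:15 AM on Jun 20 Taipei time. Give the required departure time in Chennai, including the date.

11:00 PM on June 18

Target arrival in UTC: 3:15 AM − 8:00 = 7:15 PM on Jun 19.
Subtract 25 hours and 45 minutes → departure 5:30 PM UTC on Jun 18.
Chennai is UTC+5:30: 5:30 PM + 5:30 = 11:00 PM on Jun 18.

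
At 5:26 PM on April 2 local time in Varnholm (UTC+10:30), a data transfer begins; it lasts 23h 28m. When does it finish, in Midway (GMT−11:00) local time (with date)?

Convert start to UTC: 5:26 PM − 10:30 = 6:56 AM UTC on Apr 2.
Add 23 hours 28 minutes duration → 6:24 AM UTC (Apr 3).
Midway is UTC−11:00, so local end time = 6:24 AM − 11:00 = 7:24 PM on Apr 2.

7:24 PM on April 2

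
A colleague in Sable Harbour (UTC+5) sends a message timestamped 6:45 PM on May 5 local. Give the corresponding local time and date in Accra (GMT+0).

1:45 PM on May 5

In UTC: 6:45 PM − 5:00 = 1:45 PM on May 5.
Accra is UTC+0, so it is 1:45 PM on May 5.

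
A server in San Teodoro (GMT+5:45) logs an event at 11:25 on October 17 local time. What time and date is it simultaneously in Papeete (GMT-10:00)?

19:40 on Oct 16

Papeete is 15:45 behind San Teodoro.
Shift by the zone difference: 11:25 − 15:45 = 19:40 on Oct 16 in Papeete.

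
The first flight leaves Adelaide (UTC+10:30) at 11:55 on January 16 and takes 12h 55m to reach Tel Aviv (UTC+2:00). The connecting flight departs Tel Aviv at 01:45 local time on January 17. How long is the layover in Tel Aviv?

Convert departure to UTC: 11:55 − 10:30 = 01:25 UTC on Jan 16.
Add 12 hours 55 minutes flight time → 14:20 UTC.
Tel Aviv is UTC+2:00, so local arrival = 14:20 + 2:00 = 16:20 on Jan 16.
Layover = 01:45 − 16:20 (+1 day) = 9 hours 25 minutes.

9 hours 25 minutes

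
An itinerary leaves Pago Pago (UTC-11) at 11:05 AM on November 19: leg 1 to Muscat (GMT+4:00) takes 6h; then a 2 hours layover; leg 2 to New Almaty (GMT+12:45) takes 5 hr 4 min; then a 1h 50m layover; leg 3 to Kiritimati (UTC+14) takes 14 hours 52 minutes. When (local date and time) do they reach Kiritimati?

Convert departure to UTC: 11:05 AM + 11:00 = 10:05 PM UTC on Nov 19.
Add 6 hours leg 1 → 4:05 AM UTC (Nov 20).
Add 2 hours layover in Muscat → 6:05 AM UTC.
Add 5 hours and 4 minutes leg 2 → 11:09 AM UTC.
Add 1 hour and 50 minutes layover in New Almaty → 12:59 PM UTC.
Add 14 hours and 52 minutes leg 3 → 3:51 AM UTC (Nov 21).
Kiritimati is UTC+14:00, so local arrival = 3:51 AM + 14:00 = 5:51 PM on Nov 21.

5:51 PM on November 21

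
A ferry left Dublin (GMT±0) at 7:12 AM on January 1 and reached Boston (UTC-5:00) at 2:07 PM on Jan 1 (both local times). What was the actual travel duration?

Departure is already UTC: 7:12 AM on Jan 1.
Arrival in UTC: 2:07 PM + 5:00 = 7:07 PM on Jan 1.
Elapsed = 7:07 PM − 7:12 AM = 11 hours 55 minutes.

11 hours 55 minutes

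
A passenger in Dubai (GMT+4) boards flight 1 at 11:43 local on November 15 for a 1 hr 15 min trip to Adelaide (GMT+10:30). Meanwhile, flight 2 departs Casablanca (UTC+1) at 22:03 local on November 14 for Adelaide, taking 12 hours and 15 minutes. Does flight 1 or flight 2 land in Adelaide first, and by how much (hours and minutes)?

the first, by 20 minutes

Flight 1 in UTC: 11:43 − 4:00 = 07:43 on Nov 15.
+1 hour 15 minutes → arrive 08:58 UTC on Nov 15.
Flight 2 in UTC: 22:03 − 1:00 = 21:03 on Nov 14.
+12 hours 15 minutes → arrive 09:18 UTC on Nov 15.
Flight 1 lands earlier by 20 minutes.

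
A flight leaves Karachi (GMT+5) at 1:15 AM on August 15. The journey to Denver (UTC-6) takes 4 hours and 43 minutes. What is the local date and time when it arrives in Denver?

6:58 PM on August 14

Convert departure to UTC: 1:15 AM − 5:00 = 8:15 PM UTC on Aug 14.
Add 4 hours and 43 minutes travel time → 12:58 AM UTC (Aug 15).
Denver is UTC−6:00, so local arrival = 12:58 AM − 6:00 = 6:58 PM on Aug 14.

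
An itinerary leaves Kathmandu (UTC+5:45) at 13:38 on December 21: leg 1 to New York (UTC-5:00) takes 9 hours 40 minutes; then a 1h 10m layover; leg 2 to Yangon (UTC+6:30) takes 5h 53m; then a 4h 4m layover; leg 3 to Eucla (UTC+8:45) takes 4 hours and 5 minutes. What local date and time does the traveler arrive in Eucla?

17:30 on Dec 22

Convert departure to UTC: 13:38 − 5:45 = 07:53 UTC on Dec 21.
Add 9 hours 40 minutes leg 1 → 17:33 UTC.
Add 1 hour 10 minutes layover in New York → 18:43 UTC.
Add 5 hours and 53 minutes leg 2 → 00:36 UTC (Dec 22).
Add 4 hours 4 minutes layover in Yangon → 04:40 UTC.
Add 4 hours 5 minutes leg 3 → 08:45 UTC.
Eucla is UTC+8:45, so local arrival = 08:45 + 8:45 = 17:30 on Dec 22.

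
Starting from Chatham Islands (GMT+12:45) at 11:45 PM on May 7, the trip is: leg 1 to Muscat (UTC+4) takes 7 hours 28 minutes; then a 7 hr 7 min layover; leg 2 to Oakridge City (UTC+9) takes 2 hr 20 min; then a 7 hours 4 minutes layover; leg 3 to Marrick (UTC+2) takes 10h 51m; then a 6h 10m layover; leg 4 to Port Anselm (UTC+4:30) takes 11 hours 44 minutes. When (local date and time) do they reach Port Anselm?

Convert departure to UTC: 11:45 PM − 12:45 = 11:00 AM UTC on May 7.
Add 7 hours 28 minutes leg 1 → 6:28 PM UTC.
Add 7 hours 7 minutes layover in Muscat → 1:35 AM UTC (May 8).
Add 2 hours and 20 minutes leg 2 → 3:55 AM UTC.
Add 7 hours 4 minutes layover in Oakridge City → 10:59 AM UTC.
Add 10 hours 51 minutes leg 3 → 9:50 PM UTC.
Add 6 hours and 10 minutes layover in Marrick → 4:00 AM UTC (May 9).
Add 11 hours 44 minutes leg 4 → 3:44 PM UTC.
Port Anselm is UTC+4:30, so local arrival = 3:44 PM + 4:30 = 8:14 PM on May 9.

8:14 PM on May 9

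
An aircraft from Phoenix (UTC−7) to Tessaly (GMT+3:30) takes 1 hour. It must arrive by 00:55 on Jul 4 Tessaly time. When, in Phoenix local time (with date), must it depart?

13:25 on July 3

Target arrival in UTC: 00:55 − 3:30 = 21:25 on Jul 3.
Subtract 1 hour → departure 20:25 UTC on Jul 3.
Phoenix is UTC−7:00: 20:25 − 7:00 = 13:25 on Jul 3.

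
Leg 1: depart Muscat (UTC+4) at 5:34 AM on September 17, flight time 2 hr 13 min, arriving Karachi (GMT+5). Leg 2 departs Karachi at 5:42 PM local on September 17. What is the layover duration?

Convert departure to UTC: 5:34 AM − 4:00 = 1:34 AM UTC on Sep 17.
Add 2 hours and 13 minutes flight time → 3:47 AM UTC.
Karachi is UTC+5:00, so local arrival = 3:47 AM + 5:00 = 8:47 AM on Sep 17.
Layover = 5:42 PM − 8:47 AM = 8 hours 55 minutes.

8 hours 55 minutes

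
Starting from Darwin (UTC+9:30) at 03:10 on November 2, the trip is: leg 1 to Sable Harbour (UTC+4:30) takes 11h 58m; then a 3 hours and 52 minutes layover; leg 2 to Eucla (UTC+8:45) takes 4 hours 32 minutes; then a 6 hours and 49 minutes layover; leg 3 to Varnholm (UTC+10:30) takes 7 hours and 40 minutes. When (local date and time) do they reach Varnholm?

15:01 on November 3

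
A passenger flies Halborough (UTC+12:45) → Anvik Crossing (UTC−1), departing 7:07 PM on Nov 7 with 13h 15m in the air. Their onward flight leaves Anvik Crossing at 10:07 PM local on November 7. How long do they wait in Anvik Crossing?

3 hours 30 minutes

Convert departure to UTC: 7:07 PM − 12:45 = 6:22 AM UTC on Nov 7.
Add 13 hours 15 minutes flight time → 7:37 PM UTC.
Anvik Crossing is UTC−1:00, so local arrival = 7:37 PM − 1:00 = 6:37 PM on Nov 7.
Layover = 10:07 PM − 6:37 PM = 3 hours 30 minutes.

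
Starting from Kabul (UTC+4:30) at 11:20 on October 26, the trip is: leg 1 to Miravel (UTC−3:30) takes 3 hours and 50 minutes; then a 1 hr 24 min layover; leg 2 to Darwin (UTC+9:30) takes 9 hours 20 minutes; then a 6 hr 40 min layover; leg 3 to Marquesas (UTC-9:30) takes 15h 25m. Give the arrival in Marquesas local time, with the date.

09:59 on Oct 27

Convert departure to UTC: 11:20 − 4:30 = 06:50 UTC on Oct 26.
Add 3 hours 50 minutes leg 1 → 10:40 UTC.
Add 1 hour and 24 minutes layover in Miravel → 12:04 UTC.
Add 9 hours 20 minutes leg 2 → 21:24 UTC.
Add 6 hours and 40 minutes layover in Darwin → 04:04 UTC (Oct 27).
Add 15 hours and 25 minutes leg 3 → 19:29 UTC.
Marquesas is UTC−9:30, so local arrival = 19:29 − 9:30 = 09:59 on Oct 27.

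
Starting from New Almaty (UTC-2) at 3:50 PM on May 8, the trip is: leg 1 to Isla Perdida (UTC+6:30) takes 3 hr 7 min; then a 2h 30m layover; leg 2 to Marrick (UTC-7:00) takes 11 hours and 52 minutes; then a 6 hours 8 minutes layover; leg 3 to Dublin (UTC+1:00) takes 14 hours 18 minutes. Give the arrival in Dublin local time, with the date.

8:45 AM on May 10

Convert departure to UTC: 3:50 PM + 2:00 = 5:50 PM UTC on May 8.
Add 3 hours and 7 minutes leg 1 → 8:57 PM UTC.
Add 2 hours 30 minutes layover in Isla Perdida → 11:27 PM UTC.
Add 11 hours and 52 minutes leg 2 → 11:19 AM UTC (May 9).
Add 6 hours 8 minutes layover in Marrick → 5:27 PM UTC.
Add 14 hours and 18 minutes leg 3 → 7:45 AM UTC (May 10).
Dublin is UTC+1:00, so local arrival = 7:45 AM + 1:00 = 8:45 AM on May 10.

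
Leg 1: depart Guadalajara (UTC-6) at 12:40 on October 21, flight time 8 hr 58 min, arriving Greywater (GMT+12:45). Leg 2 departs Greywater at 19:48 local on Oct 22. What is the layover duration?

3 hours 25 minutes

Convert departure to UTC: 12:40 + 6:00 = 18:40 UTC on Oct 21.
Add 8 hours and 58 minutes flight time → 03:38 UTC (Oct 22).
Greywater is UTC+12:45, so local arrival = 03:38 + 12:45 = 16:23 on Oct 22.
Layover = 19:48 − 16:23 = 3 hours 25 minutes.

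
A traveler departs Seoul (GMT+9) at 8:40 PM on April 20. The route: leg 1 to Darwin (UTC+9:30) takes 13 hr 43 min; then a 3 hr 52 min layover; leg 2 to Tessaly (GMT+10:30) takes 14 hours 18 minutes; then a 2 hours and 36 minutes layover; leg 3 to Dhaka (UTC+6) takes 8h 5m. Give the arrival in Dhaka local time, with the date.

12:14 PM on April 22

Convert departure to UTC: 8:40 PM − 9:00 = 11:40 AM UTC on Apr 20.
Add 13 hours 43 minutes leg 1 → 1:23 AM UTC (Apr 21).
Add 3 hours 52 minutes layover in Darwin → 5:15 AM UTC.
Add 14 hours 18 minutes leg 2 → 7:33 PM UTC.
Add 2 hours and 36 minutes layover in Tessaly → 10:09 PM UTC.
Add 8 hours and 5 minutes leg 3 → 6:14 AM UTC (Apr 22).
Dhaka is UTC+6:00, so local arrival = 6:14 AM + 6:00 = 12:14 PM on Apr 22.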